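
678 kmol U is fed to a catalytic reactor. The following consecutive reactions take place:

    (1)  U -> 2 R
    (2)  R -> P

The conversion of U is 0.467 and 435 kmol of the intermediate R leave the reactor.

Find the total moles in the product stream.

Conversion of U: U consumed = 1ξ₁ = 0.467 × 678 → ξ₁ = 316.6 kmol.
R balance: n_R = 0 + 2ξ₁ − 1ξ₂ = 435 → ξ₂ = (2·316.6 − 435)/1 = 198.3 kmol.
Outlet amounts (n = n₀ + Σ ν·ξ):
  U: 678 − 1(316.6) = 361.4
  R: 0 + 2(316.6) − 1(198.3) = 435
  P: 0 + 1(198.3) = 198.3
Total out = 361.4 + 435 + 198.3 = 994.6 kmol.

995 kmol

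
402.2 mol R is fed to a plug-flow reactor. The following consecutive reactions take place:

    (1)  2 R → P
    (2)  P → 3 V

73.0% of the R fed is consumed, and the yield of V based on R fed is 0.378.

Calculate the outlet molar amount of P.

96.1 mol

Conversion of R: R consumed = 2ξ₁ = 0.73 × 402.2 → ξ₁ = 146.8 mol.
Yield of V: 3ξ₂ / 402.2 = 0.378 → ξ₂ = 50.68 mol.
Outlet amounts (n = n₀ + Σ ν·ξ):
  R: 402.2 − 2(146.8) = 108.6
  P: 0 + 1(146.8) − 1(50.68) = 96.13
  V: 0 + 3(50.68) = 152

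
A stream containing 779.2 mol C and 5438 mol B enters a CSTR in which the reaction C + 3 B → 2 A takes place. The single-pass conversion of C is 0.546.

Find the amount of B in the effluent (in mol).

4160 mol

C reacted = 0.546 × 779.2 = 425.4 mol; ν_C = −1, so ξ = 425.4/1 = 425.4 mol.
Outlet amounts (n = n₀ + ν ξ):
  C: 779.2 − 1(425.4) = 353.8
  B: 5438 − 3(425.4) = 4162
  A: 0 + 2(425.4) = 850.9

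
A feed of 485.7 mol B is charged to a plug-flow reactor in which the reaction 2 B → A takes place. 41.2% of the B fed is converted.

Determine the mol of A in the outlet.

100 mol

B reacted = 0.412 × 485.7 = 200.1 mol; ν_B = −2, so ξ = 200.1/2 = 100.1 mol.
Outlet amounts (n = n₀ + ν ξ):
  B: 485.7 − 2(100.1) = 285.6
  A: 0 + 1(100.1) = 100.1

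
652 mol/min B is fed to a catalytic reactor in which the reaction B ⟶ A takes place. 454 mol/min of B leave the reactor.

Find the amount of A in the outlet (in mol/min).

For B: n = n₀ − 1ξ → 454 = 652 − 1ξ, giving ξ = 198 mol/min.
Outlet amounts (n = n₀ + ν ξ):
  B: 652 − 1(198) = 454
  A: 0 + 1(198) = 198

198 mol/min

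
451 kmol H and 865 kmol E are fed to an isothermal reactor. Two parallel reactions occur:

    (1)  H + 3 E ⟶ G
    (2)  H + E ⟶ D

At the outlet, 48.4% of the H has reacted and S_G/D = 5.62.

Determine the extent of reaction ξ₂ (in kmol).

Conversion of H: H consumed = 0.484 × 451 = 218.3 kmol = 1ξ₁ + 1ξ₂.
Selectivity: 1ξ₁ / (1ξ₂) = 5.62 → ξ₁ = 5.62 ξ₂.
Substitute: (1·5.62 + 1) ξ₂ = 218.3 → ξ₂ = 32.97 kmol, ξ₁ = 185.3 kmol.
Outlet amounts (n = n₀ + Σ ν·ξ):
  H: 451 − 1(185.3) − 1(32.97) = 232.7
  E: 865 − 3(185.3) − 1(32.97) = 276.1
  G: 0 + 1(185.3) = 185.3
  D: 0 + 1(32.97) = 32.97

ξ₂ = 33 kmol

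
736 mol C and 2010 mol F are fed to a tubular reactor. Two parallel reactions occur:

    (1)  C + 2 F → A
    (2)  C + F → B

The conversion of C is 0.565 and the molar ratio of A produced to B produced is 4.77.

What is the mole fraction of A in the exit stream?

Conversion of C: C consumed = 0.565 × 736 = 415.8 mol = 1ξ₁ + 1ξ₂.
Selectivity: 1ξ₁ / (1ξ₂) = 4.77 → ξ₁ = 4.77 ξ₂.
Substitute: (1·4.77 + 1) ξ₂ = 415.8 → ξ₂ = 72.07 mol, ξ₁ = 343.8 mol.
Outlet amounts (n = n₀ + Σ ν·ξ):
  C: 736 − 1(343.8) − 1(72.07) = 320.2
  F: 2010 − 2(343.8) − 1(72.07) = 1250
  A: 0 + 1(343.8) = 343.8
  B: 0 + 1(72.07) = 72.07
Total out = 1986 mol; y_A = 343.8 / 1986 = 0.1731.

0.173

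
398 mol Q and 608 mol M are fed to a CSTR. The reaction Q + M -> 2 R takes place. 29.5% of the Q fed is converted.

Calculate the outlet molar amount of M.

491 mol

Q reacted = 0.295 × 398 = 117.4 mol; ν_Q = −1, so ξ = 117.4/1 = 117.4 mol.
Outlet amounts (n = n₀ + ν ξ):
  Q: 398 − 1(117.4) = 280.6
  M: 608 − 1(117.4) = 490.6
  R: 0 + 2(117.4) = 234.8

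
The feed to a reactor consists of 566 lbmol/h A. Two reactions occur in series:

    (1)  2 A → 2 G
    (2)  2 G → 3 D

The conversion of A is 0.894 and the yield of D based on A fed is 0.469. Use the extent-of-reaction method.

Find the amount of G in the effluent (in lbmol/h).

Conversion of A: A consumed = 2ξ₁ = 0.894 × 566 → ξ₁ = 253 lbmol/h.
Yield of D: 3ξ₂ / 566 = 0.469 → ξ₂ = 88.48 lbmol/h.
Outlet amounts (n = n₀ + Σ ν·ξ):
  A: 566 − 2(253) = 60
  G: 0 + 2(253) − 2(88.48) = 329
  D: 0 + 3(88.48) = 265.5

329 lbmol/h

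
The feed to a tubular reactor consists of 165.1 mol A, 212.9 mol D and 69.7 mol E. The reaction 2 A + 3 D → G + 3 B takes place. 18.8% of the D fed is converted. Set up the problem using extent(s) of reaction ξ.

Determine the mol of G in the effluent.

D reacted = 0.188 × 212.9 = 40.03 mol; ν_D = −3, so ξ = 40.03/3 = 13.34 mol.
Outlet amounts (n = n₀ + ν ξ):
  A: 165.1 − 2(13.34) = 138.4
  D: 212.9 − 3(13.34) = 172.9
  G: 0 + 1(13.34) = 13.34
  B: 0 + 3(13.34) = 40.03
  E: 69.7 (inert)

13.3 mol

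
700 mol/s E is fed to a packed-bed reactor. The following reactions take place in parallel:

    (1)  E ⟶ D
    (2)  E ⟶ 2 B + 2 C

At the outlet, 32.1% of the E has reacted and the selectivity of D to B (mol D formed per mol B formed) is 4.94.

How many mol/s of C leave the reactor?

41.3 mol/s

Conversion of E: E consumed = 0.321 × 700 = 224.7 mol/s = 1ξ₁ + 1ξ₂.
Selectivity: 1ξ₁ / (2ξ₂) = 4.94 → ξ₁ = 9.88 ξ₂.
Substitute: (1·9.88 + 1) ξ₂ = 224.7 → ξ₂ = 20.65 mol/s, ξ₁ = 204 mol/s.
Outlet amounts (n = n₀ + Σ ν·ξ):
  E: 700 − 1(204) − 1(20.65) = 475.3
  D: 0 + 1(204) = 204
  B: 0 + 2(20.65) = 41.31
  C: 0 + 2(20.65) = 41.31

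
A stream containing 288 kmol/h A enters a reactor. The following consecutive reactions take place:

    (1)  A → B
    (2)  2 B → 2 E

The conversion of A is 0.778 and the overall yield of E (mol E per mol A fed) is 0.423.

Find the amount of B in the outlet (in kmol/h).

Conversion of A: A consumed = 1ξ₁ = 0.778 × 288 → ξ₁ = 224.1 kmol/h.
Yield of E: 2ξ₂ / 288 = 0.423 → ξ₂ = 60.91 kmol/h.
Outlet amounts (n = n₀ + Σ ν·ξ):
  A: 288 − 1(224.1) = 63.94
  B: 0 + 1(224.1) − 2(60.91) = 102.2
  E: 0 + 2(60.91) = 121.8

102 kmol/h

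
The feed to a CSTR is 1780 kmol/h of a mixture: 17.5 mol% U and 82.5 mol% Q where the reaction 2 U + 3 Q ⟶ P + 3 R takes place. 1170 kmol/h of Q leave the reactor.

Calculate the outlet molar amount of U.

For Q: n = n₀ − 3ξ → 1170 = 1468 − 3ξ, giving ξ = 99.5 kmol/h.
Outlet amounts (n = n₀ + ν ξ):
  U: 311.5 − 2(99.5) = 112.5
  Q: 1468 − 3(99.5) = 1170
  P: 0 + 1(99.5) = 99.5
  R: 0 + 3(99.5) = 298.5

112 kmol/h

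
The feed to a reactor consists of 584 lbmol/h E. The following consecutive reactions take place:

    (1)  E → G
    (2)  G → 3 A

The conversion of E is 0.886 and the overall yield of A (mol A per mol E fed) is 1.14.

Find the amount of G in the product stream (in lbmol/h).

296 lbmol/h

Conversion of E: E consumed = 1ξ₁ = 0.886 × 584 → ξ₁ = 517.4 lbmol/h.
Yield of A: 3ξ₂ / 584 = 1.14 → ξ₂ = 221.9 lbmol/h.
Outlet amounts (n = n₀ + Σ ν·ξ):
  E: 584 − 1(517.4) = 66.58
  G: 0 + 1(517.4) − 1(221.9) = 295.5
  A: 0 + 3(221.9) = 665.8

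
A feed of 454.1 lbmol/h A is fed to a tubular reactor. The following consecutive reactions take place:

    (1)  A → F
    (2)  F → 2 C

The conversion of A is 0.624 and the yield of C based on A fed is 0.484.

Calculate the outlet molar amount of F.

Conversion of A: A consumed = 1ξ₁ = 0.624 × 454.1 → ξ₁ = 283.4 lbmol/h.
Yield of C: 2ξ₂ / 454.1 = 0.484 → ξ₂ = 109.9 lbmol/h.
Outlet amounts (n = n₀ + Σ ν·ξ):
  A: 454.1 − 1(283.4) = 170.7
  F: 0 + 1(283.4) − 1(109.9) = 173.5
  C: 0 + 2(109.9) = 219.8

173 lbmol/h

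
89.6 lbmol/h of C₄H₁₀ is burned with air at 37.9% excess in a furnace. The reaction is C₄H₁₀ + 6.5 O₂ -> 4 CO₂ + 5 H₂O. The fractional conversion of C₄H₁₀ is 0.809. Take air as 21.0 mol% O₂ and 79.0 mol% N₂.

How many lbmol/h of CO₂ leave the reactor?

290 lbmol/h

Stoichiometric O₂ = 6.5 × 89.6 = 582.4 lbmol/h; O₂ fed = 582.4 × 1.379 = 803.1 lbmol/h.
N₂ fed = 803.1 × 79/21 = 3021 lbmol/h.
Fuel reacted = 0.809 × 89.6 → ξ = 72.49 lbmol/h.
Outlet (n = n₀ + ν ξ):
  C₄H₁₀: 89.6 − 1(72.49) = 17.11
  O₂: 803.1 − 6.5(72.49) = 332
  N₂: 3021 (inert)
  CO₂: 0 + 4(72.49) = 289.9
  H₂O: 0 + 5(72.49) = 362.4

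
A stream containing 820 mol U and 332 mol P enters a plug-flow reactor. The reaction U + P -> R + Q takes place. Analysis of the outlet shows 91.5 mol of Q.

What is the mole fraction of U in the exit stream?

0.632

For Q: n = n₀ + 1ξ → 91.5 = 0 + 1ξ, giving ξ = 91.5 mol.
Outlet amounts (n = n₀ + ν ξ):
  U: 820 − 1(91.5) = 728.5
  P: 332 − 1(91.5) = 240.5
  R: 0 + 1(91.5) = 91.5
  Q: 0 + 1(91.5) = 91.5
Total out = 1152 mol; y_U = 728.5 / 1152 = 0.6324.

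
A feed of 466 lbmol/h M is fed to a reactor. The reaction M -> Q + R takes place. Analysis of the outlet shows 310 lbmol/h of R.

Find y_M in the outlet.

For R: n = n₀ + 1ξ → 310 = 0 + 1ξ, giving ξ = 310 lbmol/h.
Outlet amounts (n = n₀ + ν ξ):
  M: 466 − 1(310) = 156
  Q: 0 + 1(310) = 310
  R: 0 + 1(310) = 310
Total out = 776 lbmol/h; y_M = 156 / 776 = 0.201.

0.201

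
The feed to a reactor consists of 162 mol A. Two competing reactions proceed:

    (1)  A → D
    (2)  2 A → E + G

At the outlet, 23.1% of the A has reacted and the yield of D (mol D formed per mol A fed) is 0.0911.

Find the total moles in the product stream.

Yield of D: 1ξ₁ / 162 = 0.0911 → ξ₁ = 14.76 mol.
Conversion of A: 1ξ₁ + 2ξ₂ = 0.231 × 162 = 37.42 → ξ₂ = 11.33 mol.
Outlet amounts (n = n₀ + Σ ν·ξ):
  A: 162 − 1(14.76) − 2(11.33) = 124.6
  D: 0 + 1(14.76) = 14.76
  E: 0 + 1(11.33) = 11.33
  G: 0 + 1(11.33) = 11.33
Total out = 124.6 + 14.76 + 11.33 + 11.33 = 162 mol.

162 mol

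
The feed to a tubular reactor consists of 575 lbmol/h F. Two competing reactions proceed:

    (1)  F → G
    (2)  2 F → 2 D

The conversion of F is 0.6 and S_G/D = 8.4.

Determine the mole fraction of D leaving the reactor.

Conversion of F: F consumed = 0.6 × 575 = 345 lbmol/h = 1ξ₁ + 2ξ₂.
Selectivity: 1ξ₁ / (2ξ₂) = 8.4 → ξ₁ = 16.8 ξ₂.
Substitute: (1·16.8 + 2) ξ₂ = 345 → ξ₂ = 18.35 lbmol/h, ξ₁ = 308.3 lbmol/h.
Outlet amounts (n = n₀ + Σ ν·ξ):
  F: 575 − 1(308.3) − 2(18.35) = 230
  G: 0 + 1(308.3) = 308.3
  D: 0 + 2(18.35) = 36.7
Total out = 575 lbmol/h; y_D = 36.7 / 575 = 0.06383.

0.0638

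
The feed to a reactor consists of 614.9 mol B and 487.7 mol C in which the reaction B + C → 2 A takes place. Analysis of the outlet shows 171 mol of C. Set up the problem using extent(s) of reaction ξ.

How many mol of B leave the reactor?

298 mol

For C: n = n₀ − 1ξ → 171 = 487.7 − 1ξ, giving ξ = 316.7 mol.
Outlet amounts (n = n₀ + ν ξ):
  B: 614.9 − 1(316.7) = 298.2
  C: 487.7 − 1(316.7) = 171
  A: 0 + 2(316.7) = 633.4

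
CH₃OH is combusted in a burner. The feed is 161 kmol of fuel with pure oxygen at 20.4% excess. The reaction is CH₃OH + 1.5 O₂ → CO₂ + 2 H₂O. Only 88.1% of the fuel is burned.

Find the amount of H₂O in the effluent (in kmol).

284 kmol

Stoichiometric O₂ = 1.5 × 161 = 241.5 kmol; O₂ fed = 241.5 × 1.204 = 290.8 kmol.
Fuel reacted = 0.881 × 161 → ξ = 141.8 kmol.
Outlet (n = n₀ + ν ξ):
  CH₃OH: 161 − 1(141.8) = 19.16
  O₂: 290.8 − 1.5(141.8) = 78
  CO₂: 0 + 1(141.8) = 141.8
  H₂O: 0 + 2(141.8) = 283.7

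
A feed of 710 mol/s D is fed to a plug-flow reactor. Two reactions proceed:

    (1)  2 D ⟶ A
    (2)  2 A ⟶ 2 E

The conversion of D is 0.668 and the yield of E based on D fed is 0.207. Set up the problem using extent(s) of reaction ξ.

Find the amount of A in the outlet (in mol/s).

Conversion of D: D consumed = 2ξ₁ = 0.668 × 710 → ξ₁ = 237.1 mol/s.
Yield of E: 2ξ₂ / 710 = 0.207 → ξ₂ = 73.48 mol/s.
Outlet amounts (n = n₀ + Σ ν·ξ):
  D: 710 − 2(237.1) = 235.7
  A: 0 + 1(237.1) − 2(73.48) = 90.17
  E: 0 + 2(73.48) = 147

90.2 mol/s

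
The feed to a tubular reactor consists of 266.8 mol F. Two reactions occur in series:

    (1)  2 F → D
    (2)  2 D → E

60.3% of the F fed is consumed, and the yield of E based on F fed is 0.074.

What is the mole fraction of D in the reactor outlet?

0.246

Conversion of F: F consumed = 2ξ₁ = 0.603 × 266.8 → ξ₁ = 80.44 mol.
Yield of E: 1ξ₂ / 266.8 = 0.074 → ξ₂ = 19.74 mol.
Outlet amounts (n = n₀ + Σ ν·ξ):
  F: 266.8 − 2(80.44) = 105.9
  D: 0 + 1(80.44) − 2(19.74) = 40.95
  E: 0 + 1(19.74) = 19.74
Total out = 166.6 mol; y_D = 40.95 / 166.6 = 0.2458.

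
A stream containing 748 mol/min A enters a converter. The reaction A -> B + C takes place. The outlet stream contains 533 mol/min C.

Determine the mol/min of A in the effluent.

For C: n = n₀ + 1ξ → 533 = 0 + 1ξ, giving ξ = 533 mol/min.
Outlet amounts (n = n₀ + ν ξ):
  A: 748 − 1(533) = 215
  B: 0 + 1(533) = 533
  C: 0 + 1(533) = 533

215 mol/min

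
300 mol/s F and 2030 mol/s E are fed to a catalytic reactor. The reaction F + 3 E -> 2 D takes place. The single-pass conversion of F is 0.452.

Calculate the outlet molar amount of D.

271 mol/s

F reacted = 0.452 × 300 = 135.6 mol/s; ν_F = −1, so ξ = 135.6/1 = 135.6 mol/s.
Outlet amounts (n = n₀ + ν ξ):
  F: 300 − 1(135.6) = 164.4
  E: 2030 − 3(135.6) = 1623
  D: 0 + 2(135.6) = 271.2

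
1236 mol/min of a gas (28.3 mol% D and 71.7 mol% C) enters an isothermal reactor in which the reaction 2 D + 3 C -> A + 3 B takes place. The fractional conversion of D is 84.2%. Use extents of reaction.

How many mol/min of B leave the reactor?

442 mol/min

D reacted = 0.842 × 349.8 = 294.5 mol/min; ν_D = −2, so ξ = 294.5/2 = 147.3 mol/min.
Outlet amounts (n = n₀ + ν ξ):
  D: 349.8 − 2(147.3) = 55.27
  C: 886.2 − 3(147.3) = 444.4
  A: 0 + 1(147.3) = 147.3
  B: 0 + 3(147.3) = 441.8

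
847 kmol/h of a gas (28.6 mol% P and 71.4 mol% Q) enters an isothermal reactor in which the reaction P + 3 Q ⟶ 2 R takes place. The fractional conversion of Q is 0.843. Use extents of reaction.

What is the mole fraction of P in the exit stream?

Q reacted = 0.843 × 604.8 = 509.8 kmol/h; ν_Q = −3, so ξ = 509.8/3 = 169.9 kmol/h.
Outlet amounts (n = n₀ + ν ξ):
  P: 242.2 − 1(169.9) = 72.31
  Q: 604.8 − 3(169.9) = 94.95
  R: 0 + 2(169.9) = 339.9
Total out = 507.1 kmol/h; y_P = 72.31 / 507.1 = 0.1426.

0.143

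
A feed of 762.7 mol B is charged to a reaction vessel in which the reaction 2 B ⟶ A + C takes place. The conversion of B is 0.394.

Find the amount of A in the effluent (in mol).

150 mol

B reacted = 0.394 × 762.7 = 300.5 mol; ν_B = −2, so ξ = 300.5/2 = 150.3 mol.
Outlet amounts (n = n₀ + ν ξ):
  B: 762.7 − 2(150.3) = 462.2
  A: 0 + 1(150.3) = 150.3
  C: 0 + 1(150.3) = 150.3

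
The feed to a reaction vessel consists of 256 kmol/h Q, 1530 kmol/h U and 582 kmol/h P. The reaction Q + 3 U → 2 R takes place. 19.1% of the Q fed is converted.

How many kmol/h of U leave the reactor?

1380 kmol/h

Q reacted = 0.191 × 256 = 48.9 kmol/h; ν_Q = −1, so ξ = 48.9/1 = 48.9 kmol/h.
Outlet amounts (n = n₀ + ν ξ):
  Q: 256 − 1(48.9) = 207.1
  U: 1530 − 3(48.9) = 1383
  R: 0 + 2(48.9) = 97.79
  P: 582 (inert)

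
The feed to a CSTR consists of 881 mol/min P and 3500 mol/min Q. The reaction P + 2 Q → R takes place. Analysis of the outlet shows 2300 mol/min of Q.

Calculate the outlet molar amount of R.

For Q: n = n₀ − 2ξ → 2300 = 3500 − 2ξ, giving ξ = 600 mol/min.
Outlet amounts (n = n₀ + ν ξ):
  P: 881 − 1(600) = 281
  Q: 3500 − 2(600) = 2300
  R: 0 + 1(600) = 600

600 mol/min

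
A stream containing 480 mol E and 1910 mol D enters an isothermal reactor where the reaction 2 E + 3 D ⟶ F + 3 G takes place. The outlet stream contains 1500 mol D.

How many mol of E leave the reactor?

For D: n = n₀ − 3ξ → 1500 = 1910 − 3ξ, giving ξ = 136.7 mol.
Outlet amounts (n = n₀ + ν ξ):
  E: 480 − 2(136.7) = 206.7
  D: 1910 − 3(136.7) = 1500
  F: 0 + 1(136.7) = 136.7
  G: 0 + 3(136.7) = 410

207 mol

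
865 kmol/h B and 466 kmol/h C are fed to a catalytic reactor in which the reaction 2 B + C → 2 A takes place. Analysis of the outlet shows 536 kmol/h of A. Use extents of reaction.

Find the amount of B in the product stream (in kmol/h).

For A: n = n₀ + 2ξ → 536 = 0 + 2ξ, giving ξ = 268 kmol/h.
Outlet amounts (n = n₀ + ν ξ):
  B: 865 − 2(268) = 329
  C: 466 − 1(268) = 198
  A: 0 + 2(268) = 536

329 kmol/h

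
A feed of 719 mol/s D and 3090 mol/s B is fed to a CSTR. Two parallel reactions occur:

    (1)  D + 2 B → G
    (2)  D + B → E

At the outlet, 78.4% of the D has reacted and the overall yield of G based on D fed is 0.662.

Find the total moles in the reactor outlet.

2770 mol/s

Yield of G: 1ξ₁ / 719 = 0.662 → ξ₁ = 476 mol/s.
Conversion of D: 1ξ₁ + 1ξ₂ = 0.784 × 719 = 563.7 → ξ₂ = 87.72 mol/s.
Outlet amounts (n = n₀ + Σ ν·ξ):
  D: 719 − 1(476) − 1(87.72) = 155.3
  B: 3090 − 2(476) − 1(87.72) = 2050
  G: 0 + 1(476) = 476
  E: 0 + 1(87.72) = 87.72
Total out = 155.3 + 2050 + 476 + 87.72 = 2769 mol/s.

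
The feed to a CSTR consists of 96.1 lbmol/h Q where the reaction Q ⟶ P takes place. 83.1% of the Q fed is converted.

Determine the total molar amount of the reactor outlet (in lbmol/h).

Q reacted = 0.831 × 96.1 = 79.86 lbmol/h; ν_Q = −1, so ξ = 79.86/1 = 79.86 lbmol/h.
Outlet amounts (n = n₀ + ν ξ):
  Q: 96.1 − 1(79.86) = 16.24
  P: 0 + 1(79.86) = 79.86
Total out = 16.24 + 79.86 = 96.1 lbmol/h.

96.1 lbmol/h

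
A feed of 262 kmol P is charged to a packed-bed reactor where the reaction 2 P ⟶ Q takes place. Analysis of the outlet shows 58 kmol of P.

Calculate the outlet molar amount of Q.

102 kmol

For P: n = n₀ − 2ξ → 58 = 262 − 2ξ, giving ξ = 102 kmol.
Outlet amounts (n = n₀ + ν ξ):
  P: 262 − 2(102) = 58
  Q: 0 + 1(102) = 102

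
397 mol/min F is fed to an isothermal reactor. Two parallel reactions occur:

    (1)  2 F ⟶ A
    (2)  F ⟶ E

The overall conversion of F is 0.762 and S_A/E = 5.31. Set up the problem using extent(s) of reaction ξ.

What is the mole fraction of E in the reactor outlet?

0.101

Conversion of F: F consumed = 0.762 × 397 = 302.5 mol/min = 2ξ₁ + 1ξ₂.
Selectivity: 1ξ₁ / (1ξ₂) = 5.31 → ξ₁ = 5.31 ξ₂.
Substitute: (2·5.31 + 1) ξ₂ = 302.5 → ξ₂ = 26.03 mol/min, ξ₁ = 138.2 mol/min.
Outlet amounts (n = n₀ + Σ ν·ξ):
  F: 397 − 2(138.2) − 1(26.03) = 94.49
  A: 0 + 1(138.2) = 138.2
  E: 0 + 1(26.03) = 26.03
Total out = 258.8 mol/min; y_E = 26.03 / 258.8 = 0.1006.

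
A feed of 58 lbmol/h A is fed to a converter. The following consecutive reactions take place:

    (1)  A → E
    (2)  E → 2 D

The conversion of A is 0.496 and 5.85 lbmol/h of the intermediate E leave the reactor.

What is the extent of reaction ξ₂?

Conversion of A: A consumed = 1ξ₁ = 0.496 × 58 → ξ₁ = 28.77 lbmol/h.
E balance: n_E = 0 + 1ξ₁ − 1ξ₂ = 5.85 → ξ₂ = (1·28.77 − 5.85)/1 = 22.92 lbmol/h.
Outlet amounts (n = n₀ + Σ ν·ξ):
  A: 58 − 1(28.77) = 29.23
  E: 0 + 1(28.77) − 1(22.92) = 5.85
  D: 0 + 2(22.92) = 45.84

ξ₂ = 22.9 lbmol/h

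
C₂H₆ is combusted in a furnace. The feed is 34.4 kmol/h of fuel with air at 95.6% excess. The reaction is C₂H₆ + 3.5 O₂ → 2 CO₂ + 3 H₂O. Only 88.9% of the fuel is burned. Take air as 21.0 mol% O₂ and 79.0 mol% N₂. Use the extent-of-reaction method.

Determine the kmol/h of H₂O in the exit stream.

91.7 kmol/h

Stoichiometric O₂ = 3.5 × 34.4 = 120.4 kmol/h; O₂ fed = 120.4 × 1.956 = 235.5 kmol/h.
N₂ fed = 235.5 × 79/21 = 885.9 kmol/h.
Fuel reacted = 0.889 × 34.4 → ξ = 30.58 kmol/h.
Outlet (n = n₀ + ν ξ):
  C₂H₆: 34.4 − 1(30.58) = 3.818
  O₂: 235.5 − 3.5(30.58) = 128.5
  N₂: 885.9 (inert)
  CO₂: 0 + 2(30.58) = 61.16
  H₂O: 0 + 3(30.58) = 91.74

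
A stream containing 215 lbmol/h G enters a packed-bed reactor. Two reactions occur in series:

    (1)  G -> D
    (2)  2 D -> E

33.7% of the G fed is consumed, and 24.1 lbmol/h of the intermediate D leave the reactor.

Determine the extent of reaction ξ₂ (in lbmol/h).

ξ₂ = 24.2 lbmol/h

Conversion of G: G consumed = 1ξ₁ = 0.337 × 215 → ξ₁ = 72.45 lbmol/h.
D balance: n_D = 0 + 1ξ₁ − 2ξ₂ = 24.1 → ξ₂ = (1·72.45 − 24.1)/2 = 24.18 lbmol/h.
Outlet amounts (n = n₀ + Σ ν·ξ):
  G: 215 − 1(72.45) = 142.5
  D: 0 + 1(72.45) − 2(24.18) = 24.1
  E: 0 + 1(24.18) = 24.18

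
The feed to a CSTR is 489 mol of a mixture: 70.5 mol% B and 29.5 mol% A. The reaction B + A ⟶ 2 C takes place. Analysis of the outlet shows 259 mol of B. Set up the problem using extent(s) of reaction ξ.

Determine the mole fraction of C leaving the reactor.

0.351

For B: n = n₀ − 1ξ → 259 = 344.7 − 1ξ, giving ξ = 85.75 mol.
Outlet amounts (n = n₀ + ν ξ):
  B: 344.7 − 1(85.75) = 259
  A: 144.3 − 1(85.75) = 58.51
  C: 0 + 2(85.75) = 171.5
Total out = 489 mol; y_C = 171.5 / 489 = 0.3507.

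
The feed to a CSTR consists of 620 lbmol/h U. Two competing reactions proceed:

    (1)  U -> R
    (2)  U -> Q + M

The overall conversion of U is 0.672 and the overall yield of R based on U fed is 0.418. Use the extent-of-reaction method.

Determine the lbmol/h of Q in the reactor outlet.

157 lbmol/h

Yield of R: 1ξ₁ / 620 = 0.418 → ξ₁ = 259.2 lbmol/h.
Conversion of U: 1ξ₁ + 1ξ₂ = 0.672 × 620 = 416.6 → ξ₂ = 157.5 lbmol/h.
Outlet amounts (n = n₀ + Σ ν·ξ):
  U: 620 − 1(259.2) − 1(157.5) = 203.4
  R: 0 + 1(259.2) = 259.2
  Q: 0 + 1(157.5) = 157.5
  M: 0 + 1(157.5) = 157.5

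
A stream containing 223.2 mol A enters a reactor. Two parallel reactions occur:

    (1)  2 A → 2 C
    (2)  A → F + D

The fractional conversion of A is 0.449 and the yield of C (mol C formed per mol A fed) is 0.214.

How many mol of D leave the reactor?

52.5 mol

Yield of C: 2ξ₁ / 223.2 = 0.214 → ξ₁ = 23.88 mol.
Conversion of A: 2ξ₁ + 1ξ₂ = 0.449 × 223.2 = 100.2 → ξ₂ = 52.45 mol.
Outlet amounts (n = n₀ + Σ ν·ξ):
  A: 223.2 − 2(23.88) − 1(52.45) = 123
  C: 0 + 2(23.88) = 47.76
  F: 0 + 1(52.45) = 52.45
  D: 0 + 1(52.45) = 52.45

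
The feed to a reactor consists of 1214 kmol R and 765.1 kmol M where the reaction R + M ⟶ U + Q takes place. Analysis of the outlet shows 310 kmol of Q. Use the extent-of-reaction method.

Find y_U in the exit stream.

0.157

For Q: n = n₀ + 1ξ → 310 = 0 + 1ξ, giving ξ = 310 kmol.
Outlet amounts (n = n₀ + ν ξ):
  R: 1214 − 1(310) = 904
  M: 765.1 − 1(310) = 455.1
  U: 0 + 1(310) = 310
  Q: 0 + 1(310) = 310
Total out = 1979 kmol; y_U = 310 / 1979 = 0.1566.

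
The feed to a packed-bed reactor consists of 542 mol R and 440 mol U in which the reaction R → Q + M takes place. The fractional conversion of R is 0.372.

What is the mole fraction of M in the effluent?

0.17

R reacted = 0.372 × 542 = 201.6 mol; ν_R = −1, so ξ = 201.6/1 = 201.6 mol.
Outlet amounts (n = n₀ + ν ξ):
  R: 542 − 1(201.6) = 340.4
  Q: 0 + 1(201.6) = 201.6
  M: 0 + 1(201.6) = 201.6
  U: 440 (inert)
Total out = 1184 mol; y_M = 201.6 / 1184 = 0.1703.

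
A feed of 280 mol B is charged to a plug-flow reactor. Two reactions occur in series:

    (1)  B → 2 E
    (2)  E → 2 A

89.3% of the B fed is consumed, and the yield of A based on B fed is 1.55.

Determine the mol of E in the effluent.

283 mol

Conversion of B: B consumed = 1ξ₁ = 0.893 × 280 → ξ₁ = 250 mol.
Yield of A: 2ξ₂ / 280 = 1.55 → ξ₂ = 217 mol.
Outlet amounts (n = n₀ + Σ ν·ξ):
  B: 280 − 1(250) = 29.96
  E: 0 + 2(250) − 1(217) = 283.1
  A: 0 + 2(217) = 434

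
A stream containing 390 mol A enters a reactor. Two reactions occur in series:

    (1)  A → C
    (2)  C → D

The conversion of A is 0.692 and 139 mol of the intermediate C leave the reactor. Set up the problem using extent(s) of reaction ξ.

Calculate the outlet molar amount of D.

Conversion of A: A consumed = 1ξ₁ = 0.692 × 390 → ξ₁ = 269.9 mol.
C balance: n_C = 0 + 1ξ₁ − 1ξ₂ = 139 → ξ₂ = (1·269.9 − 139)/1 = 130.9 mol.
Outlet amounts (n = n₀ + Σ ν·ξ):
  A: 390 − 1(269.9) = 120.1
  C: 0 + 1(269.9) − 1(130.9) = 139
  D: 0 + 1(130.9) = 130.9

131 mol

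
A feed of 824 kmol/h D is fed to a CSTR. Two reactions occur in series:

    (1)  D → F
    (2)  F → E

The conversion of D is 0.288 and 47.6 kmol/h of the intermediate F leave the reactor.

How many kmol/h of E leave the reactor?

Conversion of D: D consumed = 1ξ₁ = 0.288 × 824 → ξ₁ = 237.3 kmol/h.
F balance: n_F = 0 + 1ξ₁ − 1ξ₂ = 47.6 → ξ₂ = (1·237.3 − 47.6)/1 = 189.7 kmol/h.
Outlet amounts (n = n₀ + Σ ν·ξ):
  D: 824 − 1(237.3) = 586.7
  F: 0 + 1(237.3) − 1(189.7) = 47.6
  E: 0 + 1(189.7) = 189.7

190 kmol/h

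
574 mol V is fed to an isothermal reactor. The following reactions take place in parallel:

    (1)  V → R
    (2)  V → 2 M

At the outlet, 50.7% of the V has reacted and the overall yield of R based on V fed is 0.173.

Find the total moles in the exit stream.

766 mol

Yield of R: 1ξ₁ / 574 = 0.173 → ξ₁ = 99.3 mol.
Conversion of V: 1ξ₁ + 1ξ₂ = 0.507 × 574 = 291 → ξ₂ = 191.7 mol.
Outlet amounts (n = n₀ + Σ ν·ξ):
  V: 574 − 1(99.3) − 1(191.7) = 283
  R: 0 + 1(99.3) = 99.3
  M: 0 + 2(191.7) = 383.4
Total out = 283 + 99.3 + 383.4 = 765.7 mol.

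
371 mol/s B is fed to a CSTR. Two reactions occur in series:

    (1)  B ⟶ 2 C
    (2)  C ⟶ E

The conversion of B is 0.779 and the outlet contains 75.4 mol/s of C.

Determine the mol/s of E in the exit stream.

503 mol/s

Conversion of B: B consumed = 1ξ₁ = 0.779 × 371 → ξ₁ = 289 mol/s.
C balance: n_C = 0 + 2ξ₁ − 1ξ₂ = 75.4 → ξ₂ = (2·289 − 75.4)/1 = 502.6 mol/s.
Outlet amounts (n = n₀ + Σ ν·ξ):
  B: 371 − 1(289) = 81.99
  C: 0 + 2(289) − 1(502.6) = 75.4
  E: 0 + 1(502.6) = 502.6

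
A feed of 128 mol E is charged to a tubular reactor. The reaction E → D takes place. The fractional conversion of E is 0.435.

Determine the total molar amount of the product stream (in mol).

128 mol

E reacted = 0.435 × 128 = 55.68 mol; ν_E = −1, so ξ = 55.68/1 = 55.68 mol.
Outlet amounts (n = n₀ + ν ξ):
  E: 128 − 1(55.68) = 72.32
  D: 0 + 1(55.68) = 55.68
Total out = 72.32 + 55.68 = 128 mol.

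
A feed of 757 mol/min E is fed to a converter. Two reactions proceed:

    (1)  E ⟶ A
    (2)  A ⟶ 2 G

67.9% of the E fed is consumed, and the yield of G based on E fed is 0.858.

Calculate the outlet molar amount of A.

Conversion of E: E consumed = 1ξ₁ = 0.679 × 757 → ξ₁ = 514 mol/min.
Yield of G: 2ξ₂ / 757 = 0.858 → ξ₂ = 324.8 mol/min.
Outlet amounts (n = n₀ + Σ ν·ξ):
  E: 757 − 1(514) = 243
  A: 0 + 1(514) − 1(324.8) = 189.3
  G: 0 + 2(324.8) = 649.5

189 mol/min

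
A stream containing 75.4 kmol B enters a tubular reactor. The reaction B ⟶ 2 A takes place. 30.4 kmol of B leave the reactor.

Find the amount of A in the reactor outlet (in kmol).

For B: n = n₀ − 1ξ → 30.4 = 75.4 − 1ξ, giving ξ = 45 kmol.
Outlet amounts (n = n₀ + ν ξ):
  B: 75.4 − 1(45) = 30.4
  A: 0 + 2(45) = 90

90 kmol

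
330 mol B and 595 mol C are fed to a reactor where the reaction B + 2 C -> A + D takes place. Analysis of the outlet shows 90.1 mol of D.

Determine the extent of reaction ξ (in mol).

For D: n = n₀ + 1ξ → 90.1 = 0 + 1ξ, giving ξ = 90.1 mol.
Outlet amounts (n = n₀ + ν ξ):
  B: 330 − 1(90.1) = 239.9
  C: 595 − 2(90.1) = 414.8
  A: 0 + 1(90.1) = 90.1
  D: 0 + 1(90.1) = 90.1

ξ = 90.1 mol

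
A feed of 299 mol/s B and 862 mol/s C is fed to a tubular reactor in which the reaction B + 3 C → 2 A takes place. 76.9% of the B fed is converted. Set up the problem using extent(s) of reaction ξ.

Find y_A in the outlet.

B reacted = 0.769 × 299 = 229.9 mol/s; ν_B = −1, so ξ = 229.9/1 = 229.9 mol/s.
Outlet amounts (n = n₀ + ν ξ):
  B: 299 − 1(229.9) = 69.07
  C: 862 − 3(229.9) = 172.2
  A: 0 + 2(229.9) = 459.9
Total out = 701.1 mol/s; y_A = 459.9 / 701.1 = 0.6559.

0.656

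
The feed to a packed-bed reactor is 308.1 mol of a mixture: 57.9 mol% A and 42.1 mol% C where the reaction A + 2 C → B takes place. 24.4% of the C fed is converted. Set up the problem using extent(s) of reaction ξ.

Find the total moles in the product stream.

C reacted = 0.244 × 129.7 = 31.65 mol; ν_C = −2, so ξ = 31.65/2 = 15.82 mol.
Outlet amounts (n = n₀ + ν ξ):
  A: 178.4 − 1(15.82) = 162.6
  C: 129.7 − 2(15.82) = 98.06
  B: 0 + 1(15.82) = 15.82
Total out = 162.6 + 98.06 + 15.82 = 276.5 mol.

276 mol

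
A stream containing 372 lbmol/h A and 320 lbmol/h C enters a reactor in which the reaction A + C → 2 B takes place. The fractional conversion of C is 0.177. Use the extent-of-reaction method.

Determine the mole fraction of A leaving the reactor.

C reacted = 0.177 × 320 = 56.64 lbmol/h; ν_C = −1, so ξ = 56.64/1 = 56.64 lbmol/h.
Outlet amounts (n = n₀ + ν ξ):
  A: 372 − 1(56.64) = 315.4
  C: 320 − 1(56.64) = 263.4
  B: 0 + 2(56.64) = 113.3
Total out = 692 lbmol/h; y_A = 315.4 / 692 = 0.4557.

0.456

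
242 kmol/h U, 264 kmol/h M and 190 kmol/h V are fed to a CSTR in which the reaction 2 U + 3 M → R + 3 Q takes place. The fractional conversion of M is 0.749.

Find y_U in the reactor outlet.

M reacted = 0.749 × 264 = 197.7 kmol/h; ν_M = −3, so ξ = 197.7/3 = 65.91 kmol/h.
Outlet amounts (n = n₀ + ν ξ):
  U: 242 − 2(65.91) = 110.2
  M: 264 − 3(65.91) = 66.26
  R: 0 + 1(65.91) = 65.91
  Q: 0 + 3(65.91) = 197.7
  V: 190 (inert)
Total out = 630.1 kmol/h; y_U = 110.2 / 630.1 = 0.1749.

0.175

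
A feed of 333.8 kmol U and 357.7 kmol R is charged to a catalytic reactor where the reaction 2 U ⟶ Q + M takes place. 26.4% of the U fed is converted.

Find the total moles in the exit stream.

692 kmol

U reacted = 0.264 × 333.8 = 88.12 kmol; ν_U = −2, so ξ = 88.12/2 = 44.06 kmol.
Outlet amounts (n = n₀ + ν ξ):
  U: 333.8 − 2(44.06) = 245.7
  Q: 0 + 1(44.06) = 44.06
  M: 0 + 1(44.06) = 44.06
  R: 357.7 (inert)
Total out = 245.7 + 44.06 + 44.06 + 357.7 = 691.5 kmol.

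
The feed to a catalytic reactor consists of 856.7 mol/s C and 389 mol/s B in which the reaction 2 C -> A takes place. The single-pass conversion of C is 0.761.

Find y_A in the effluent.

0.354

C reacted = 0.761 × 856.7 = 651.9 mol/s; ν_C = −2, so ξ = 651.9/2 = 326 mol/s.
Outlet amounts (n = n₀ + ν ξ):
  C: 856.7 − 2(326) = 204.8
  A: 0 + 1(326) = 326
  B: 389 (inert)
Total out = 919.7 mol/s; y_A = 326 / 919.7 = 0.3544.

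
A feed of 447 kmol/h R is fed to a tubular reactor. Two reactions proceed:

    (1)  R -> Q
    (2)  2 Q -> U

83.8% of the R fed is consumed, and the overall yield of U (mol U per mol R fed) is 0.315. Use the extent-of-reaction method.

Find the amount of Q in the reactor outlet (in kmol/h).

Conversion of R: R consumed = 1ξ₁ = 0.838 × 447 → ξ₁ = 374.6 kmol/h.
Yield of U: 1ξ₂ / 447 = 0.315 → ξ₂ = 140.8 kmol/h.
Outlet amounts (n = n₀ + Σ ν·ξ):
  R: 447 − 1(374.6) = 72.41
  Q: 0 + 1(374.6) − 2(140.8) = 92.98
  U: 0 + 1(140.8) = 140.8

93 kmol/h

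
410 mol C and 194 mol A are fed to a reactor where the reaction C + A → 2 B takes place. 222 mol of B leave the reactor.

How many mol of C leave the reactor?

299 mol

For B: n = n₀ + 2ξ → 222 = 0 + 2ξ, giving ξ = 111 mol.
Outlet amounts (n = n₀ + ν ξ):
  C: 410 − 1(111) = 299
  A: 194 − 1(111) = 83
  B: 0 + 2(111) = 222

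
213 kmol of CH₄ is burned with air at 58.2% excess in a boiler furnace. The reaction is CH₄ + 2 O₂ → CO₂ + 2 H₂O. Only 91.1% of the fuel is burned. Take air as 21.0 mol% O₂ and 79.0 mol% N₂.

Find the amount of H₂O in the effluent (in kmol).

Stoichiometric O₂ = 2 × 213 = 426 kmol; O₂ fed = 426 × 1.582 = 673.9 kmol.
N₂ fed = 673.9 × 79/21 = 2535 kmol.
Fuel reacted = 0.911 × 213 → ξ = 194 kmol.
Outlet (n = n₀ + ν ξ):
  CH₄: 213 − 1(194) = 18.96
  O₂: 673.9 − 2(194) = 285.8
  N₂: 2535 (inert)
  CO₂: 0 + 1(194) = 194
  H₂O: 0 + 2(194) = 388.1

388 kmol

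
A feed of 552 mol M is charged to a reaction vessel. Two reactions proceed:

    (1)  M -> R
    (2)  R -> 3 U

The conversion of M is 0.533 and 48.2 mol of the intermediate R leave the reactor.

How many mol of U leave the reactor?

738 mol

Conversion of M: M consumed = 1ξ₁ = 0.533 × 552 → ξ₁ = 294.2 mol.
R balance: n_R = 0 + 1ξ₁ − 1ξ₂ = 48.2 → ξ₂ = (1·294.2 − 48.2)/1 = 246 mol.
Outlet amounts (n = n₀ + Σ ν·ξ):
  M: 552 − 1(294.2) = 257.8
  R: 0 + 1(294.2) − 1(246) = 48.2
  U: 0 + 3(246) = 738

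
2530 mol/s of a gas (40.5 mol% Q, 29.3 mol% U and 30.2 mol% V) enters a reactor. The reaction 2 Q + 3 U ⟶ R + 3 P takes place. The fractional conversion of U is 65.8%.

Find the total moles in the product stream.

2370 mol/s

U reacted = 0.658 × 741.3 = 487.8 mol/s; ν_U = −3, so ξ = 487.8/3 = 162.6 mol/s.
Outlet amounts (n = n₀ + ν ξ):
  Q: 1025 − 2(162.6) = 699.5
  U: 741.3 − 3(162.6) = 253.5
  R: 0 + 1(162.6) = 162.6
  P: 0 + 3(162.6) = 487.8
  V: 764.1 (inert)
Total out = 699.5 + 253.5 + 162.6 + 487.8 + 764.1 = 2367 mol/s.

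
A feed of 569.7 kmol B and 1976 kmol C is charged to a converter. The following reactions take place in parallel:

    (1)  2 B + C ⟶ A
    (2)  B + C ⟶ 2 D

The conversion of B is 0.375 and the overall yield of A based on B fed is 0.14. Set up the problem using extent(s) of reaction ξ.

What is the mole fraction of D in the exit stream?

Yield of A: 1ξ₁ / 569.7 = 0.14 → ξ₁ = 79.76 kmol.
Conversion of B: 2ξ₁ + 1ξ₂ = 0.375 × 569.7 = 213.6 → ξ₂ = 54.12 kmol.
Outlet amounts (n = n₀ + Σ ν·ξ):
  B: 569.7 − 2(79.76) − 1(54.12) = 356.1
  C: 1976 − 1(79.76) − 1(54.12) = 1842
  A: 0 + 1(79.76) = 79.76
  D: 0 + 2(54.12) = 108.2
Total out = 2386 kmol; y_D = 108.2 / 2386 = 0.04536.

0.0454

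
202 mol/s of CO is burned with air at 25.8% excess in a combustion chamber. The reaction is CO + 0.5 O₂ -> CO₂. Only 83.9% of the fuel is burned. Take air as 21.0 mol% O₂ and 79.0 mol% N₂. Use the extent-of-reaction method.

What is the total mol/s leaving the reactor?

722 mol/s

Stoichiometric O₂ = 0.5 × 202 = 101 mol/s; O₂ fed = 101 × 1.258 = 127.1 mol/s.
N₂ fed = 127.1 × 79/21 = 478 mol/s.
Fuel reacted = 0.839 × 202 → ξ = 169.5 mol/s.
Outlet (n = n₀ + ν ξ):
  CO: 202 − 1(169.5) = 32.52
  O₂: 127.1 − 0.5(169.5) = 42.32
  N₂: 478 (inert)
  CO₂: 0 + 1(169.5) = 169.5
Total out = 32.52 + 42.32 + 478 + 169.5 = 722.3 mol/s.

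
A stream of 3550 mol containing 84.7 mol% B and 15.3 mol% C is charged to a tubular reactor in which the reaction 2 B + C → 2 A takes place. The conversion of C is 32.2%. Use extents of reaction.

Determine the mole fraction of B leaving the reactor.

0.787

C reacted = 0.322 × 543.1 = 174.9 mol; ν_C = −1, so ξ = 174.9/1 = 174.9 mol.
Outlet amounts (n = n₀ + ν ξ):
  B: 3007 − 2(174.9) = 2657
  C: 543.1 − 1(174.9) = 368.3
  A: 0 + 2(174.9) = 349.8
Total out = 3375 mol; y_B = 2657 / 3375 = 0.7873.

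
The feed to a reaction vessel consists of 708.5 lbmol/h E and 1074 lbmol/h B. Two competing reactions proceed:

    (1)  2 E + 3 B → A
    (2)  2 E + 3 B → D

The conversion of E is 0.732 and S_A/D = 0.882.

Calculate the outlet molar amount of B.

Conversion of E: E consumed = 0.732 × 708.5 = 518.6 lbmol/h = 2ξ₁ + 2ξ₂.
Selectivity: 1ξ₁ / (1ξ₂) = 0.882 → ξ₁ = 0.882 ξ₂.
Substitute: (2·0.882 + 2) ξ₂ = 518.6 → ξ₂ = 137.8 lbmol/h, ξ₁ = 121.5 lbmol/h.
Outlet amounts (n = n₀ + Σ ν·ξ):
  E: 708.5 − 2(121.5) − 2(137.8) = 189.9
  B: 1074 − 3(121.5) − 3(137.8) = 296.1
  A: 0 + 1(121.5) = 121.5
  D: 0 + 1(137.8) = 137.8

296 lbmol/h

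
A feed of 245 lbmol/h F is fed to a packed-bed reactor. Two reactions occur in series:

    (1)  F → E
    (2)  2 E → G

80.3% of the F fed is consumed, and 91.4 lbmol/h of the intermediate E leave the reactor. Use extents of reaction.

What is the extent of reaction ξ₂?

Conversion of F: F consumed = 1ξ₁ = 0.803 × 245 → ξ₁ = 196.7 lbmol/h.
E balance: n_E = 0 + 1ξ₁ − 2ξ₂ = 91.4 → ξ₂ = (1·196.7 − 91.4)/2 = 52.67 lbmol/h.
Outlet amounts (n = n₀ + Σ ν·ξ):
  F: 245 − 1(196.7) = 48.26
  E: 0 + 1(196.7) − 2(52.67) = 91.4
  G: 0 + 1(52.67) = 52.67

ξ₂ = 52.7 lbmol/h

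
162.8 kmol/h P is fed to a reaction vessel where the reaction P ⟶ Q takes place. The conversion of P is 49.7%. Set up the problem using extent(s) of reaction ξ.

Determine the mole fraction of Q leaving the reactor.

0.497

P reacted = 0.497 × 162.8 = 80.91 kmol/h; ν_P = −1, so ξ = 80.91/1 = 80.91 kmol/h.
Outlet amounts (n = n₀ + ν ξ):
  P: 162.8 − 1(80.91) = 81.89
  Q: 0 + 1(80.91) = 80.91
Total out = 162.8 kmol/h; y_Q = 80.91 / 162.8 = 0.497.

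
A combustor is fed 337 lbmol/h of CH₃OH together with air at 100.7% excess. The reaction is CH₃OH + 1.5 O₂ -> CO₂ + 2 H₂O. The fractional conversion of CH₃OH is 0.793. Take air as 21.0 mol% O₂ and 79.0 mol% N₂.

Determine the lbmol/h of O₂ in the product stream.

614 lbmol/h

Stoichiometric O₂ = 1.5 × 337 = 505.5 lbmol/h; O₂ fed = 505.5 × 2.007 = 1015 lbmol/h.
N₂ fed = 1015 × 79/21 = 3817 lbmol/h.
Fuel reacted = 0.793 × 337 → ξ = 267.2 lbmol/h.
Outlet (n = n₀ + ν ξ):
  CH₃OH: 337 − 1(267.2) = 69.76
  O₂: 1015 − 1.5(267.2) = 613.7
  N₂: 3817 (inert)
  CO₂: 0 + 1(267.2) = 267.2
  H₂O: 0 + 2(267.2) = 534.5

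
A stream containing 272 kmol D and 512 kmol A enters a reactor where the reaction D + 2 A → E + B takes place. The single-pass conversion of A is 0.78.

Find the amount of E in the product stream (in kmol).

A reacted = 0.78 × 512 = 399.4 kmol; ν_A = −2, so ξ = 399.4/2 = 199.7 kmol.
Outlet amounts (n = n₀ + ν ξ):
  D: 272 − 1(199.7) = 72.32
  A: 512 − 2(199.7) = 112.6
  E: 0 + 1(199.7) = 199.7
  B: 0 + 1(199.7) = 199.7

200 kmol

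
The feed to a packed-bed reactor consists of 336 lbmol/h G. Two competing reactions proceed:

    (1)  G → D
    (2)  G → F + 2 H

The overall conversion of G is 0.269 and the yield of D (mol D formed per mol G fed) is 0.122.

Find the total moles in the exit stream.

Yield of D: 1ξ₁ / 336 = 0.122 → ξ₁ = 40.99 lbmol/h.
Conversion of G: 1ξ₁ + 1ξ₂ = 0.269 × 336 = 90.38 → ξ₂ = 49.39 lbmol/h.
Outlet amounts (n = n₀ + Σ ν·ξ):
  G: 336 − 1(40.99) − 1(49.39) = 245.6
  D: 0 + 1(40.99) = 40.99
  F: 0 + 1(49.39) = 49.39
  H: 0 + 2(49.39) = 98.78
Total out = 245.6 + 40.99 + 49.39 + 98.78 = 434.8 lbmol/h.

435 lbmol/h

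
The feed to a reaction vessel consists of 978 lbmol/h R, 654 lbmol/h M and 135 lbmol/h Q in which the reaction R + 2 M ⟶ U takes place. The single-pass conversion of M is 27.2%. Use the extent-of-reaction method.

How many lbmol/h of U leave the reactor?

M reacted = 0.272 × 654 = 177.9 lbmol/h; ν_M = −2, so ξ = 177.9/2 = 88.94 lbmol/h.
Outlet amounts (n = n₀ + ν ξ):
  R: 978 − 1(88.94) = 889.1
  M: 654 − 2(88.94) = 476.1
  U: 0 + 1(88.94) = 88.94
  Q: 135 (inert)

88.9 lbmol/h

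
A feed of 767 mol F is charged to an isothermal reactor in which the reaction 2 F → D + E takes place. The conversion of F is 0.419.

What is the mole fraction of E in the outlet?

0.209

F reacted = 0.419 × 767 = 321.4 mol; ν_F = −2, so ξ = 321.4/2 = 160.7 mol.
Outlet amounts (n = n₀ + ν ξ):
  F: 767 − 2(160.7) = 445.6
  D: 0 + 1(160.7) = 160.7
  E: 0 + 1(160.7) = 160.7
Total out = 767 mol; y_E = 160.7 / 767 = 0.2095.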